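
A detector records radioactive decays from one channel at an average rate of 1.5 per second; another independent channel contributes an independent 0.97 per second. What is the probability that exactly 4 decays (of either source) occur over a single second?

Independent Poisson processes superpose: combined rate λ = 1.5 + 0.97 = 2.47 per second.
So μ = 2.47.
P(N = 4) = e^(−2.47) · 2.47^4/4! ≈ 0.1312.

0.1312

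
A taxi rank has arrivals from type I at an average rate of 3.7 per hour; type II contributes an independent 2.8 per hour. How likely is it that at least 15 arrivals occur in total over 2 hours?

0.3249

Independent Poisson processes superpose: combined rate λ = 3.7 + 2.8 = 6.5 per hour.
Over the interval, μ = 6.5 × 2 = 13 (2 hours).
P(N ≥ 15) = 1 − P(N ≤ 14) ≈ 0.3249.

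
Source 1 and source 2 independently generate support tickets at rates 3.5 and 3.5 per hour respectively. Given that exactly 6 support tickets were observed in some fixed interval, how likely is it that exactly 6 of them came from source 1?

Given the total, each event is independently from source 1 with probability p = λ_1/(λ_1+λ_2) = 3.5/7 = 0.5000.
So K ~ Binomial(6, 3.5/7): P(K = 6) = C(6,6) · (3.5/7)^6 · (3.5/7)^0 ≈ 0.0156.

0.0156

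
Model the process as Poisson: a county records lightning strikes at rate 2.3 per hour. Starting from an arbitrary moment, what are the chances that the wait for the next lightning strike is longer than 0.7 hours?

The wait for the next event is exponential with rate λ = 2.3 per hour.
P(T > 0.7) = e^(−λt) = e^(−2.3 × 0.7) = e^(−1.61) ≈ 0.1999.

0.1999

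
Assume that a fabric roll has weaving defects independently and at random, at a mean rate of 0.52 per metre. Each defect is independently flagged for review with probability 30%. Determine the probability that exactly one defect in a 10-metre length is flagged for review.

0.3278

Thinning: the defects that are flagged for review themselves form a Poisson process with rate 0.3 × 0.52 = 0.156 per metre.
Over the interval, μ = 0.156 × 10 = 1.56 (a 10-metre length = 10 metres).
P(N = 1) = e^(−1.56) · 1.56^1/1! ≈ 0.3278.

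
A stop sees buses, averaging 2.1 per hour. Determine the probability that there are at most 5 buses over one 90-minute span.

0.9002

Over the interval, μ = 2.1 × 1.5 = 3.15 (a 90-minute span = 1.5 hours).
P(N ≤ 5) = Σ_{j=0}^{5} e^(−μ) μ^j/j! ≈ 0.9002.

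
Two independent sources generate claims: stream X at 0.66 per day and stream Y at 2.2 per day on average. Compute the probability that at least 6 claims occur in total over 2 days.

0.5084

Independent Poisson processes superpose: combined rate λ = 0.66 + 2.2 = 2.86 per day.
Over the interval, μ = 2.86 × 2 = 5.72 (2 days).
P(N ≥ 6) = 1 − P(N ≤ 5) ≈ 0.5084.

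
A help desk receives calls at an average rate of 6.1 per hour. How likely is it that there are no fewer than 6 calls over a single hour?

With mean μ = 6.1 per hour,
P(N ≥ 6) = 1 − P(N ≤ 5) = 1 − Σ_{j=0}^{5} e^(−μ) μ^j/j! ≈ 0.5702.

0.5702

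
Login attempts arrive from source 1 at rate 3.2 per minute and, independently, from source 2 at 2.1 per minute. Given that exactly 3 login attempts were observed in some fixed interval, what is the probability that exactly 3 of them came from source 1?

Given the total, each event is independently from source 1 with probability p = λ_1/(λ_1+λ_2) = 3.2/5.3 ≈ 0.6038.
So K ~ Binomial(3, 3.2/5.3): P(K = 3) = C(3,3) · (3.2/5.3)^3 · (2.1/5.3)^0 ≈ 0.2201.

0.2201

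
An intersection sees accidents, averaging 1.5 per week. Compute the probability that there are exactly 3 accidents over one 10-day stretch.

Over the interval, μ = 1.5 × 10/7 ≈ 2.14286 (a 10-day stretch = 10/7 weeks).
P(N = 3) = e^(−μ) μ^3/3! = e^(−2.14286) · 2.14286^3/6 ≈ 0.1924.

0.1924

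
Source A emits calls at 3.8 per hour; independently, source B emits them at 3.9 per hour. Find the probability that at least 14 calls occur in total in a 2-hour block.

Independent Poisson processes superpose: combined rate λ = 3.8 + 3.9 = 7.7 per hour.
Over the interval, μ = 7.7 × 2 = 15.4 (a 2-hour block = 2 hours).
P(N ≥ 14) = 1 − P(N ≤ 13) ≈ 0.6740.

0.6740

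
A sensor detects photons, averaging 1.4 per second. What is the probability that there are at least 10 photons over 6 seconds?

0.3341

Over the interval, μ = 1.4 × 6 = 8.4 (6 seconds).
P(N ≥ 10) = 1 − P(N ≤ 9) = 1 − Σ_{j=0}^{9} e^(−μ) μ^j/j! ≈ 0.3341.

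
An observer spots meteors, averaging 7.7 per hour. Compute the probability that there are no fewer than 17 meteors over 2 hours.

0.3747

Over the interval, μ = 7.7 × 2 = 15.4 (2 hours).
P(N ≥ 17) = 1 − P(N ≤ 16) = 1 − Σ_{j=0}^{16} e^(−μ) μ^j/j! ≈ 0.3747.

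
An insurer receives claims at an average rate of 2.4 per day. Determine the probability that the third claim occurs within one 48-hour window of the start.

Over the interval, μ = 2.4 × 2 = 4.8 (a 48-hour window = 2 days).
The third arrival falls in the interval iff at least 3 events occur there: P(S_3 ≤ t) = P(N ≥ 3) = 1 − P(N ≤ 2) ≈ 0.8575.

0.8575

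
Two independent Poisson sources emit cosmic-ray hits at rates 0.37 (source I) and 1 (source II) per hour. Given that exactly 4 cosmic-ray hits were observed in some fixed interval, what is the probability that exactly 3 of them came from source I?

0.0575

Given the total, each event is independently from source I with probability p = λ_I/(λ_I+λ_II) = 0.37/1.37 ≈ 0.2701.
So K ~ Binomial(4, 0.37/1.37): P(K = 3) = C(4,3) · (0.37/1.37)^3 · (1/1.37)^1 ≈ 0.0575.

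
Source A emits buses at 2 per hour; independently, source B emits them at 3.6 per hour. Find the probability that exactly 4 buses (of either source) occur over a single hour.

0.1515

Independent Poisson processes superpose: combined rate λ = 2 + 3.6 = 5.6 per hour.
So μ = 5.6.
P(N = 4) = e^(−5.6) · 5.6^4/4! ≈ 0.1515.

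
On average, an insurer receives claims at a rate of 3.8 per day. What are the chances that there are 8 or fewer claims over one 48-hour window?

Over the interval, μ = 3.8 × 2 = 7.6 (a 48-hour window = 2 days).
P(N ≤ 8) = Σ_{j=0}^{8} e^(−μ) μ^j/j! ≈ 0.6482.

0.6482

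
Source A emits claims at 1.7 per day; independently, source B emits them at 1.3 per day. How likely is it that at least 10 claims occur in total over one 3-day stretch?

0.4126

Independent Poisson processes superpose: combined rate λ = 1.7 + 1.3 = 3 per day.
Over the interval, μ = 3 × 3 = 9 (a 3-day stretch = 3 days).
P(N ≥ 10) = 1 − P(N ≤ 9) ≈ 0.4126.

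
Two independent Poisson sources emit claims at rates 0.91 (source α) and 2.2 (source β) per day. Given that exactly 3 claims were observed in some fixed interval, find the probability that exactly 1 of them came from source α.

0.4393

Given the total, each event is independently from source α with probability p = λ_α/(λ_α+λ_β) = 0.91/3.11 ≈ 0.2926.
So K ~ Binomial(3, 0.91/3.11): P(K = 1) = C(3,1) · (0.91/3.11)^1 · (2.2/3.11)^2 ≈ 0.4393.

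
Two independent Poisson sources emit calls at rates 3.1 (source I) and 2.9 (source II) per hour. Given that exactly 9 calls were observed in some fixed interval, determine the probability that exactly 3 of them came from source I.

0.1477

Given the total, each event is independently from source I with probability p = λ_I/(λ_I+λ_II) = 3.1/6 ≈ 0.5167.
So K ~ Binomial(9, 3.1/6): P(K = 3) = C(9,3) · (3.1/6)^3 · (2.9/6)^6 ≈ 0.1477.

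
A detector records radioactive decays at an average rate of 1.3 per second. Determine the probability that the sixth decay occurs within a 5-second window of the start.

Over the interval, μ = 1.3 × 5 = 6.5 (a 5-second window = 5 seconds).
The sixth arrival falls in the interval iff at least 6 events occur there: P(S_6 ≤ t) = P(N ≥ 6) = 1 − P(N ≤ 5) ≈ 0.6310.

0.6310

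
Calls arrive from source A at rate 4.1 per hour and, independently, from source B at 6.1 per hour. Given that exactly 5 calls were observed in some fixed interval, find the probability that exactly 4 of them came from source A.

0.0781

Given the total, each event is independently from source A with probability p = λ_A/(λ_A+λ_B) = 4.1/10.2 ≈ 0.4020.
So K ~ Binomial(5, 4.1/10.2): P(K = 4) = C(5,4) · (4.1/10.2)^4 · (6.1/10.2)^1 ≈ 0.0781.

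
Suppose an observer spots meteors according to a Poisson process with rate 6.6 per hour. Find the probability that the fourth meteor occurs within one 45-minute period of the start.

Over the interval, μ = 6.6 × 0.75 = 4.95 (a 45-minute period = 0.75 hours).
The fourth arrival falls in the interval iff at least 4 events occur there: P(S_4 ≤ t) = P(N ≥ 4) = 1 − P(N ≤ 3) ≈ 0.7279.

0.7279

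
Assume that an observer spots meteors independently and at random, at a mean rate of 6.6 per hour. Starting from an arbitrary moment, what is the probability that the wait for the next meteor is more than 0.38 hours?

0.0814

The wait for the next event is exponential with rate λ = 6.6 per hour.
P(T > 0.38) = e^(−λt) = e^(−6.6 × 0.38) = e^(−2.508) ≈ 0.0814.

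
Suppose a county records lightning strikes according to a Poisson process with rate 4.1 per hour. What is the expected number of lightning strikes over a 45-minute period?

3.075

E[N] = λt = 4.1 × 0.75 = 3.075 (a 45-minute period = 0.75 hours).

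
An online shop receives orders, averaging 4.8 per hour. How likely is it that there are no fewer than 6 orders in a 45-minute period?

Over the interval, μ = 4.8 × 0.75 = 3.6 (a 45-minute period = 0.75 hours).
P(N ≥ 6) = 1 − P(N ≤ 5) = 1 − Σ_{j=0}^{5} e^(−μ) μ^j/j! ≈ 0.1559.

0.1559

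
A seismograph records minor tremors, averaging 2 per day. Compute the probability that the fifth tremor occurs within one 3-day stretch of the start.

0.7149

Over the interval, μ = 2 × 3 = 6 (a 3-day stretch = 3 days).
The fifth arrival falls in the interval iff at least 5 events occur there: P(S_5 ≤ t) = P(N ≥ 5) = 1 − P(N ≤ 4) ≈ 0.7149.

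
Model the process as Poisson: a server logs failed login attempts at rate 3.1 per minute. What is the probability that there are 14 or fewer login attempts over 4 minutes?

0.7347

Over the interval, μ = 3.1 × 4 = 12.4 (4 minutes).
P(N ≤ 14) = Σ_{j=0}^{14} e^(−μ) μ^j/j! ≈ 0.7347.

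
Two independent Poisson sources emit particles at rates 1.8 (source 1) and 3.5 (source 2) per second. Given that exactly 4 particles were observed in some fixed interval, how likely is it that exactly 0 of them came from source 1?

Given the total, each event is independently from source 1 with probability p = λ_1/(λ_1+λ_2) = 1.8/5.3 ≈ 0.3396.
So K ~ Binomial(4, 1.8/5.3): P(K = 0) = C(4,0) · (1.8/5.3)^0 · (3.5/5.3)^4 ≈ 0.1902.

0.1902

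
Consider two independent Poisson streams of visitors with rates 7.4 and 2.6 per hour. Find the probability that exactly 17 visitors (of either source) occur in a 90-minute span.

0.0847

Independent Poisson processes superpose: combined rate λ = 7.4 + 2.6 = 10 per hour.
Over the interval, μ = 10 × 1.5 = 15 (a 90-minute span = 1.5 hours).
P(N = 17) = e^(−15) · 15^17/17! ≈ 0.0847.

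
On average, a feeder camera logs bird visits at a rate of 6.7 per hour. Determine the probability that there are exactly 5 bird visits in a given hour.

With mean μ = 6.7 per hour,
P(N = 5) = e^(−μ) μ^5/5! = e^(−6.7) · 6.7^5/120 ≈ 0.1385.

0.1385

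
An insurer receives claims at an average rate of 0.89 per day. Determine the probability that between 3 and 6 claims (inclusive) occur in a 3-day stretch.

0.4795

Over the interval, μ = 0.89 × 3 = 2.67 (a 3-day stretch = 3 days).
P(3 ≤ N ≤ 6) = Σ_{j=3}^{6} e^(−2.67) · 2.67^j/j! ≈ 0.4795.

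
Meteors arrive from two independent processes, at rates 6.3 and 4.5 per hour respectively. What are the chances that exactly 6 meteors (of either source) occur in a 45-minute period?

Independent Poisson processes superpose: combined rate λ = 6.3 + 4.5 = 10.8 per hour.
Over the interval, μ = 10.8 × 0.75 = 8.1 (a 45-minute period = 0.75 hours).
P(N = 6) = e^(−8.1) · 8.1^6/6! ≈ 0.1191.

0.1191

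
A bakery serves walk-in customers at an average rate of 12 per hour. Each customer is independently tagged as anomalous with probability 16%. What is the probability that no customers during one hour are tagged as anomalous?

0.1466

Thinning: the customers that are tagged as anomalous themselves form a Poisson process with rate 0.16 × 12 = 1.92 per hour.
So μ = 1.92.
P(N = 0) = e^(−1.92) · 1.92^0/0! ≈ 0.1466.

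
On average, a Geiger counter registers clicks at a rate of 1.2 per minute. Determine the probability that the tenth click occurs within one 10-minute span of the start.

0.7576

Over the interval, μ = 1.2 × 10 = 12 (a 10-minute span = 10 minutes).
The tenth arrival falls in the interval iff at least 10 events occur there: P(S_10 ≤ t) = P(N ≥ 10) = 1 − P(N ≤ 9) ≈ 0.7576.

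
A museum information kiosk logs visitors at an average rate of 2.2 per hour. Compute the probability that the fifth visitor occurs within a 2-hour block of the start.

Over the interval, μ = 2.2 × 2 = 4.4 (a 2-hour block = 2 hours).
The fifth arrival falls in the interval iff at least 5 events occur there: P(S_5 ≤ t) = P(N ≥ 5) = 1 − P(N ≤ 4) ≈ 0.4488.

0.4488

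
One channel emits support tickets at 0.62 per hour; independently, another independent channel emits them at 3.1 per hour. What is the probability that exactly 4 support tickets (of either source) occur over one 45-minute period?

0.1551

Independent Poisson processes superpose: combined rate λ = 0.62 + 3.1 = 3.72 per hour.
Over the interval, μ = 3.72 × 0.75 = 2.79 (a 45-minute period = 0.75 hours).
P(N = 4) = e^(−2.79) · 2.79^4/4! ≈ 0.1551.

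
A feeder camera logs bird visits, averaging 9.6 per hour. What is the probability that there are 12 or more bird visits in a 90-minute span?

0.7723

Over the interval, μ = 9.6 × 1.5 = 14.4 (a 90-minute span = 1.5 hours).
P(N ≥ 12) = 1 − P(N ≤ 11) = 1 − Σ_{j=0}^{11} e^(−μ) μ^j/j! ≈ 0.7723.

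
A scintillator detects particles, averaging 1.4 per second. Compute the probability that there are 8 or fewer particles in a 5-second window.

Over the interval, μ = 1.4 × 5 = 7 (a 5-second window = 5 seconds).
P(N ≤ 8) = Σ_{j=0}^{8} e^(−μ) μ^j/j! ≈ 0.7291.

0.7291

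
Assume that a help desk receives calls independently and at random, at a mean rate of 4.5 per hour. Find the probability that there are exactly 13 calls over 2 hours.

Over the interval, μ = 4.5 × 2 = 9 (2 hours).
P(N = 13) = e^(−μ) μ^13/13! = e^(−9) · 9^13/6227020800 ≈ 0.0504.

0.0504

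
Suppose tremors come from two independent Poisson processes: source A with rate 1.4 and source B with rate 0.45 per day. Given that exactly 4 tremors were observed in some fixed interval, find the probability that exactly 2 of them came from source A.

Given the total, each event is independently from source A with probability p = λ_A/(λ_A+λ_B) = 1.4/1.85 ≈ 0.7568.
So K ~ Binomial(4, 1.4/1.85): P(K = 2) = C(4,2) · (1.4/1.85)^2 · (0.45/1.85)^2 ≈ 0.2033.

0.2033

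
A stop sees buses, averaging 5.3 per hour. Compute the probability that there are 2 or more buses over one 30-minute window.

Over the interval, μ = 5.3 × 0.5 = 2.65 (a 30-minute window = 0.5 hours).
P(N ≥ 2) = 1 − P(N ≤ 1) = 1 − Σ_{j=0}^{1} e^(−μ) μ^j/j! ≈ 0.7421.

0.7421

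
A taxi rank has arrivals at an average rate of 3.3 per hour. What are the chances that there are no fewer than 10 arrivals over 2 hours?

0.1314

Over the interval, μ = 3.3 × 2 = 6.6 (2 hours).
P(N ≥ 10) = 1 − P(N ≤ 9) = 1 − Σ_{j=0}^{9} e^(−μ) μ^j/j! ≈ 0.1314.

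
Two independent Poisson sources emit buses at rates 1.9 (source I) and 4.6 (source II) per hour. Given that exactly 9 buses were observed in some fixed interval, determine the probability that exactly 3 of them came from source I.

0.2636

Given the total, each event is independently from source I with probability p = λ_I/(λ_I+λ_II) = 1.9/6.5 ≈ 0.2923.
So K ~ Binomial(9, 1.9/6.5): P(K = 3) = C(9,3) · (1.9/6.5)^3 · (4.6/6.5)^6 ≈ 0.2636.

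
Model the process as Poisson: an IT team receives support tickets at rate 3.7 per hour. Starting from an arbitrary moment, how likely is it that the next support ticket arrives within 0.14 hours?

0.4043

Inter-arrival times are exponential with rate λ = 3.7 per hour.
P(T ≤ 0.14) = 1 − e^(−λt) = 1 − e^(−3.7 × 0.14) = 1 − e^(−0.518) ≈ 0.4043.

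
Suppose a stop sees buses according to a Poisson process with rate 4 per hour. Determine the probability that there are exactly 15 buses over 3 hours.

0.0724

Over the interval, μ = 4 × 3 = 12 (3 hours).
P(N = 15) = e^(−μ) μ^15/15! = e^(−12) · 12^15/1307674368000 ≈ 0.0724.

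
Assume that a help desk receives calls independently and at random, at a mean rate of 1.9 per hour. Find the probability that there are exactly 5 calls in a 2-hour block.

Over the interval, μ = 1.9 × 2 = 3.8 (a 2-hour block = 2 hours).
P(N = 5) = e^(−μ) μ^5/5! = e^(−3.8) · 3.8^5/120 ≈ 0.1477.

0.1477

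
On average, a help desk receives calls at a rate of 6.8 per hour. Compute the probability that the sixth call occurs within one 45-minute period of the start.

0.4016

Over the interval, μ = 6.8 × 0.75 = 5.1 (a 45-minute period = 0.75 hours).
The sixth arrival falls in the interval iff at least 6 events occur there: P(S_6 ≤ t) = P(N ≥ 6) = 1 − P(N ≤ 5) ≈ 0.4016.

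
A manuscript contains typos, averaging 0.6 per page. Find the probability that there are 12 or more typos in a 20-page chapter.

Over the interval, μ = 0.6 × 20 = 12 (a 20-page chapter = 20 pages).
P(N ≥ 12) = 1 − P(N ≤ 11) = 1 − Σ_{j=0}^{11} e^(−μ) μ^j/j! ≈ 0.5384.

0.5384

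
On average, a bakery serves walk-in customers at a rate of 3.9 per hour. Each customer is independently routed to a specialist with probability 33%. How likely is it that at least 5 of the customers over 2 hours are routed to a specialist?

Thinning: the customers that are routed to a specialist themselves form a Poisson process with rate 0.33 × 3.9 = 1.287 per hour.
Over the interval, μ = 1.287 × 2 = 2.574 (2 hours).
P(N ≥ 5) = 1 − P(N ≤ 4) ≈ 0.1189.

0.1189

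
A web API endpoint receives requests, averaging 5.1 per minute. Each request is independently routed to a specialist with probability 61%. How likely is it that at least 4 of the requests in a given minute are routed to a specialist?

0.3776

Thinning: the requests that are routed to a specialist themselves form a Poisson process with rate 0.61 × 5.1 = 3.111 per minute.
So μ = 3.111.
P(N ≥ 4) = 1 − P(N ≤ 3) ≈ 0.3776.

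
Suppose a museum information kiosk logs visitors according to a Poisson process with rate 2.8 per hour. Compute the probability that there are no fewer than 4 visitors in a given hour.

With mean μ = 2.8 per hour,
P(N ≥ 4) = 1 − P(N ≤ 3) = 1 − Σ_{j=0}^{3} e^(−μ) μ^j/j! ≈ 0.3081.

0.3081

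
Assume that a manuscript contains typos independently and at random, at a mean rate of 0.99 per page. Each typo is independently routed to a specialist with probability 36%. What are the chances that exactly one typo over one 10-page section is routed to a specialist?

Thinning: the typos that are routed to a specialist themselves form a Poisson process with rate 0.36 × 0.99 = 0.3564 per page.
Over the interval, μ = 0.3564 × 10 = 3.564 (a 10-page section = 10 pages).
P(N = 1) = e^(−3.564) · 3.564^1/1! ≈ 0.1010.

0.1010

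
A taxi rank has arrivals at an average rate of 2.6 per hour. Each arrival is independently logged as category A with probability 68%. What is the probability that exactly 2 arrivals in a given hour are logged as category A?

Thinning: the arrivals that are logged as category A themselves form a Poisson process with rate 0.68 × 2.6 = 1.768 per hour.
So μ = 1.768.
P(N = 2) = e^(−1.768) · 1.768^2/2! ≈ 0.2667.

0.2667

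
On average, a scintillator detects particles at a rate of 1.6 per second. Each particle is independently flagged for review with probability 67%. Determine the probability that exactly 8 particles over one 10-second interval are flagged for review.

0.0956

Thinning: the particles that are flagged for review themselves form a Poisson process with rate 0.67 × 1.6 = 1.072 per second.
Over the interval, μ = 1.072 × 10 = 10.72 (a 10-second interval = 10 seconds).
P(N = 8) = e^(−10.72) · 10.72^8/8! ≈ 0.0956.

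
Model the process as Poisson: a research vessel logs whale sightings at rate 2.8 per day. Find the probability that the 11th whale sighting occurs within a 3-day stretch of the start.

Over the interval, μ = 2.8 × 3 = 8.4 (a 3-day stretch = 3 days).
The 11th arrival falls in the interval iff at least 11 events occur there: P(S_11 ≤ t) = P(N ≥ 11) = 1 − P(N ≤ 10) ≈ 0.2257.

0.2257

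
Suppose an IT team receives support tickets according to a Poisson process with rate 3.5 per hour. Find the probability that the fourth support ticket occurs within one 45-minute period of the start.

0.2694

Over the interval, μ = 3.5 × 0.75 = 2.625 (a 45-minute period = 0.75 hours).
The fourth arrival falls in the interval iff at least 4 events occur there: P(S_4 ≤ t) = P(N ≥ 4) = 1 − P(N ≤ 3) ≈ 0.2694.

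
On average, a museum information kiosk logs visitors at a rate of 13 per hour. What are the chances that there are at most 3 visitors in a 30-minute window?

0.1118

Over the interval, μ = 13 × 0.5 = 6.5 (a 30-minute window = 0.5 hours).
P(N ≤ 3) = Σ_{j=0}^{3} e^(−μ) μ^j/j! ≈ 0.1118.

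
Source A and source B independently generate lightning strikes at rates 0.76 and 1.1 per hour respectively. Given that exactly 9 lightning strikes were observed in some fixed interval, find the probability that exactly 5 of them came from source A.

Given the total, each event is independently from source A with probability p = λ_A/(λ_A+λ_B) = 0.76/1.86 ≈ 0.4086.
So K ~ Binomial(9, 0.76/1.86): P(K = 5) = C(9,5) · (0.76/1.86)^5 · (1.1/1.86)^4 ≈ 0.1755.

0.1755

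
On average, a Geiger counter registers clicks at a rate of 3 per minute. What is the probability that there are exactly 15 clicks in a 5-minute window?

0.1024

Over the interval, μ = 3 × 5 = 15 (a 5-minute window = 5 minutes).
P(N = 15) = e^(−μ) μ^15/15! = e^(−15) · 15^15/1307674368000 ≈ 0.1024.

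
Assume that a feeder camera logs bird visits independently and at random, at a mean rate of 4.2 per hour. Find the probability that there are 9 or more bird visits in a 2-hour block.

Over the interval, μ = 4.2 × 2 = 8.4 (a 2-hour block = 2 hours).
P(N ≥ 9) = 1 − P(N ≤ 8) = 1 − Σ_{j=0}^{8} e^(−μ) μ^j/j! ≈ 0.4631.

0.4631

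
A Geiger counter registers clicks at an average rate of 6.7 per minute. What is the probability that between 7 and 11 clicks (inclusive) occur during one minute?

With mean μ = 6.7 per minute,
P(7 ≤ N ≤ 11) = Σ_{j=7}^{11} e^(−6.7) · 6.7^j/j! ≈ 0.4638.

0.4638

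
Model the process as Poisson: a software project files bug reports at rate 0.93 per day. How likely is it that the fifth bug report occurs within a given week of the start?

Over the interval, μ = 0.93 × 7 = 6.51 (a week = 7 days).
The fifth arrival falls in the interval iff at least 5 events occur there: P(S_5 ≤ t) = P(N ≥ 5) = 1 − P(N ≤ 4) ≈ 0.7774.

0.7774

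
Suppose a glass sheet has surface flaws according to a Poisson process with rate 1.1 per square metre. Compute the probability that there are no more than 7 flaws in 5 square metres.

Over the interval, μ = 1.1 × 5 = 5.5 (5 square metres).
P(N ≤ 7) = Σ_{j=0}^{7} e^(−μ) μ^j/j! ≈ 0.8095.

0.8095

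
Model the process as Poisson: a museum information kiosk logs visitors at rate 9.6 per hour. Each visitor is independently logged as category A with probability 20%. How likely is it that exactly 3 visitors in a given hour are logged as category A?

0.1729

Thinning: the visitors that are logged as category A themselves form a Poisson process with rate 0.2 × 9.6 = 1.92 per hour.
So μ = 1.92.
P(N = 3) = e^(−1.92) · 1.92^3/3! ≈ 0.1729.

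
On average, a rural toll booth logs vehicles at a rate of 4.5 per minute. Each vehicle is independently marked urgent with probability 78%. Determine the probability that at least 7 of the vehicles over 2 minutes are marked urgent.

Thinning: the vehicles that are marked urgent themselves form a Poisson process with rate 0.78 × 4.5 = 3.51 per minute.
Over the interval, μ = 3.51 × 2 = 7.02 (2 minutes).
P(N ≥ 7) = 1 − P(N ≤ 6) ≈ 0.5533.

0.5533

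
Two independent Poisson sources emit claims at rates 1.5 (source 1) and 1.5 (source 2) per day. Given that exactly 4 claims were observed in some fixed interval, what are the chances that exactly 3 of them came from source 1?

0.2500

Given the total, each event is independently from source 1 with probability p = λ_1/(λ_1+λ_2) = 1.5/3 = 0.5000.
So K ~ Binomial(4, 1.5/3): P(K = 3) = C(4,3) · (1.5/3)^3 · (1.5/3)^1 ≈ 0.2500.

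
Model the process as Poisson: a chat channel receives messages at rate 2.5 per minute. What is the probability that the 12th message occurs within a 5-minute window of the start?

0.5942

Over the interval, μ = 2.5 × 5 = 12.5 (a 5-minute window = 5 minutes).
The 12th arrival falls in the interval iff at least 12 events occur there: P(S_12 ≤ t) = P(N ≥ 12) = 1 − P(N ≤ 11) ≈ 0.5942.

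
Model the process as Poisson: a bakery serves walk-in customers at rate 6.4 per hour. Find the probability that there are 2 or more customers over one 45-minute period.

0.9523

Over the interval, μ = 6.4 × 0.75 = 4.8 (a 45-minute period = 0.75 hours).
P(N ≥ 2) = 1 − P(N ≤ 1) = 1 − Σ_{j=0}^{1} e^(−μ) μ^j/j! ≈ 0.9523.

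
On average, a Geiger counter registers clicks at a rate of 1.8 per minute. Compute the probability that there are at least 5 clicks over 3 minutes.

0.6267

Over the interval, μ = 1.8 × 3 = 5.4 (3 minutes).
P(N ≥ 5) = 1 − P(N ≤ 4) = 1 − Σ_{j=0}^{4} e^(−μ) μ^j/j! ≈ 0.6267.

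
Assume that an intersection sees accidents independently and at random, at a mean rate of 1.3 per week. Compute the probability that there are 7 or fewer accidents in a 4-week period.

Over the interval, μ = 1.3 × 4 = 5.2 (a 4-week period = 4 weeks).
P(N ≤ 7) = Σ_{j=0}^{7} e^(−μ) μ^j/j! ≈ 0.8449.

0.8449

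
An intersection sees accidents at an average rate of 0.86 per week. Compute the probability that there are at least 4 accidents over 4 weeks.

0.4504

Over the interval, μ = 0.86 × 4 = 3.44 (4 weeks).
P(N ≥ 4) = 1 − P(N ≤ 3) = 1 − Σ_{j=0}^{3} e^(−μ) μ^j/j! ≈ 0.4504.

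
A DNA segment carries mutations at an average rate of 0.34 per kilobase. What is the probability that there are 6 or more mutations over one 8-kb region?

0.0584

Over the interval, μ = 0.34 × 8 = 2.72 (an 8-kb region = 8 kilobases).
P(N ≥ 6) = 1 − P(N ≤ 5) = 1 − Σ_{j=0}^{5} e^(−μ) μ^j/j! ≈ 0.0584.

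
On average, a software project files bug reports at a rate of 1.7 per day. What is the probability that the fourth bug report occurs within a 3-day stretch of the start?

Over the interval, μ = 1.7 × 3 = 5.1 (a 3-day stretch = 3 days).
The fourth arrival falls in the interval iff at least 4 events occur there: P(S_4 ≤ t) = P(N ≥ 4) = 1 − P(N ≤ 3) ≈ 0.7487.

0.7487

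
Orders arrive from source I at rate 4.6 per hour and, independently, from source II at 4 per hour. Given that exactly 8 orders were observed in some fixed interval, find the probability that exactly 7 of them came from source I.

0.0466

Given the total, each event is independently from source I with probability p = λ_I/(λ_I+λ_II) = 4.6/8.6 ≈ 0.5349.
So K ~ Binomial(8, 4.6/8.6): P(K = 7) = C(8,7) · (4.6/8.6)^7 · (4/8.6)^1 ≈ 0.0466.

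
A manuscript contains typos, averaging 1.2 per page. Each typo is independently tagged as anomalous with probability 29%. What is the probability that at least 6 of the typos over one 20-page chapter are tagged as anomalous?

Thinning: the typos that are tagged as anomalous themselves form a Poisson process with rate 0.29 × 1.2 = 0.348 per page.
Over the interval, μ = 0.348 × 20 = 6.96 (a 20-page chapter = 20 pages).
P(N ≥ 6) = 1 − P(N ≤ 5) ≈ 0.6942.

0.6942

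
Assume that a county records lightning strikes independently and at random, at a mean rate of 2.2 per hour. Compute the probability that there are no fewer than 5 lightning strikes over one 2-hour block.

0.4488

Over the interval, μ = 2.2 × 2 = 4.4 (a 2-hour block = 2 hours).
P(N ≥ 5) = 1 − P(N ≤ 4) = 1 − Σ_{j=0}^{4} e^(−μ) μ^j/j! ≈ 0.4488.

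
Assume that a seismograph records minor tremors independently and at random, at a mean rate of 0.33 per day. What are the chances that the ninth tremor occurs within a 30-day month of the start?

0.6558

Over the interval, μ = 0.33 × 30 = 9.9 (a 30-day month = 30 days).
The ninth arrival falls in the interval iff at least 9 events occur there: P(S_9 ≤ t) = P(N ≥ 9) = 1 − P(N ≤ 8) ≈ 0.6558.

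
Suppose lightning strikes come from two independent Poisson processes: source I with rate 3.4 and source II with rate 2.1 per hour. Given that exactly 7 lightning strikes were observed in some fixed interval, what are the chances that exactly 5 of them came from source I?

0.2764

Given the total, each event is independently from source I with probability p = λ_I/(λ_I+λ_II) = 3.4/5.5 ≈ 0.6182.
So K ~ Binomial(7, 3.4/5.5): P(K = 5) = C(7,5) · (3.4/5.5)^5 · (2.1/5.5)^2 ≈ 0.2764.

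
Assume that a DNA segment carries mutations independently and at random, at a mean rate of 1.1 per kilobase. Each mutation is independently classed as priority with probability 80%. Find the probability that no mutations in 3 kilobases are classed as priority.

0.0714

Thinning: the mutations that are classed as priority themselves form a Poisson process with rate 0.8 × 1.1 = 0.88 per kilobase.
Over the interval, μ = 0.88 × 3 = 2.64 (3 kilobases).
P(N = 0) = e^(−2.64) · 2.64^0/0! ≈ 0.0714.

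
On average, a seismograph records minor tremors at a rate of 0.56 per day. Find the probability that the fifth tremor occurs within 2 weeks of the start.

Over the interval, μ = 0.56 × 14 = 7.84 (2 weeks = 14 days).
The fifth arrival falls in the interval iff at least 5 events occur there: P(S_5 ≤ t) = P(N ≥ 5) = 1 − P(N ≤ 4) ≈ 0.8908.

0.8908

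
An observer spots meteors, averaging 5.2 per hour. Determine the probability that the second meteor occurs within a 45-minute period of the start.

0.9008

Over the interval, μ = 5.2 × 0.75 = 3.9 (a 45-minute period = 0.75 hours).
The second arrival falls in the interval iff at least 2 events occur there: P(S_2 ≤ t) = P(N ≥ 2) = 1 − P(N ≤ 1) ≈ 0.9008.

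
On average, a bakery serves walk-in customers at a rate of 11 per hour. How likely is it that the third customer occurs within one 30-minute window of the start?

Over the interval, μ = 11 × 0.5 = 5.5 (a 30-minute window = 0.5 hours).
The third arrival falls in the interval iff at least 3 events occur there: P(S_3 ≤ t) = P(N ≥ 3) = 1 − P(N ≤ 2) ≈ 0.9116.

0.9116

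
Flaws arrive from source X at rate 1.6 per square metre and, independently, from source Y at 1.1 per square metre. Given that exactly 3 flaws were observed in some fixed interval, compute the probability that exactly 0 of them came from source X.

0.0676

Given the total, each event is independently from source X with probability p = λ_X/(λ_X+λ_Y) = 1.6/2.7 ≈ 0.5926.
So K ~ Binomial(3, 1.6/2.7): P(K = 0) = C(3,0) · (1.6/2.7)^0 · (1.1/2.7)^3 ≈ 0.0676.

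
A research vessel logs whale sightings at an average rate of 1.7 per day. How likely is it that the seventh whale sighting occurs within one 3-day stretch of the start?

0.2526

Over the interval, μ = 1.7 × 3 = 5.1 (a 3-day stretch = 3 days).
The seventh arrival falls in the interval iff at least 7 events occur there: P(S_7 ≤ t) = P(N ≥ 7) = 1 − P(N ≤ 6) ≈ 0.2526.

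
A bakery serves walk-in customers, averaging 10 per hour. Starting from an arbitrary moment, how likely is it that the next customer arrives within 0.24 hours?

0.9093

Inter-arrival times are exponential with rate λ = 10 per hour.
P(T ≤ 0.24) = 1 − e^(−λt) = 1 − e^(−10 × 0.24) = 1 − e^(−2.4) ≈ 0.9093.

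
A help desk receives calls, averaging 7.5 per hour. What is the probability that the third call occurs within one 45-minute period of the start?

0.9190

Over the interval, μ = 7.5 × 0.75 = 5.625 (a 45-minute period = 0.75 hours).
The third arrival falls in the interval iff at least 3 events occur there: P(S_3 ≤ t) = P(N ≥ 3) = 1 − P(N ≤ 2) ≈ 0.9190.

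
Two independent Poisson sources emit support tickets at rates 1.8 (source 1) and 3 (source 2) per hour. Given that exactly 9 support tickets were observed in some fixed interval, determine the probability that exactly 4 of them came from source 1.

0.2376

Given the total, each event is independently from source 1 with probability p = λ_1/(λ_1+λ_2) = 1.8/4.8 = 0.3750.
So K ~ Binomial(9, 1.8/4.8): P(K = 4) = C(9,4) · (1.8/4.8)^4 · (3/4.8)^5 ≈ 0.2376.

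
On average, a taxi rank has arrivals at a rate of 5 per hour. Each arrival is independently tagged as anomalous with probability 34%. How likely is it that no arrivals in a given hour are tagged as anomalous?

Thinning: the arrivals that are tagged as anomalous themselves form a Poisson process with rate 0.34 × 5 = 1.7 per hour.
So μ = 1.7.
P(N = 0) = e^(−1.7) · 1.7^0/0! ≈ 0.1827.

0.1827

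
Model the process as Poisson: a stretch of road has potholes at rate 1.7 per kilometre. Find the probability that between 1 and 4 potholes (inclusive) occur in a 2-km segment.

Over the interval, μ = 1.7 × 2 = 3.4 (a 2-km segment = 2 kilometres).
P(1 ≤ N ≤ 4) = Σ_{j=1}^{4} e^(−3.4) · 3.4^j/j! ≈ 0.7108.

0.7108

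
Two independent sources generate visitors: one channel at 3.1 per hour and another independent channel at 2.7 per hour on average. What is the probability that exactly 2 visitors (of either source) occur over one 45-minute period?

Independent Poisson processes superpose: combined rate λ = 3.1 + 2.7 = 5.8 per hour.
Over the interval, μ = 5.8 × 0.75 = 4.35 (a 45-minute period = 0.75 hours).
P(N = 2) = e^(−4.35) · 4.35^2/2! ≈ 0.1221.

0.1221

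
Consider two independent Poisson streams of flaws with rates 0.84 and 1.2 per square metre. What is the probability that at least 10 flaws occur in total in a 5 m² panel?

0.5668

Independent Poisson processes superpose: combined rate λ = 0.84 + 1.2 = 2.04 per square metre.
Over the interval, μ = 2.04 × 5 = 10.2 (a 5 m² panel = 5 square metres).
P(N ≥ 10) = 1 − P(N ≤ 9) ≈ 0.5668.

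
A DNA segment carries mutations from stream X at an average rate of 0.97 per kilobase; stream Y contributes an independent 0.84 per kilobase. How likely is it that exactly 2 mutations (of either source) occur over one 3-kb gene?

0.0646

Independent Poisson processes superpose: combined rate λ = 0.97 + 0.84 = 1.81 per kilobase.
Over the interval, μ = 1.81 × 3 = 5.43 (a 3-kb gene = 3 kilobases).
P(N = 2) = e^(−5.43) · 5.43^2/2! ≈ 0.0646.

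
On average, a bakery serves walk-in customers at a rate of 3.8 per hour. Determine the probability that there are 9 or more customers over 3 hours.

Over the interval, μ = 3.8 × 3 = 11.4 (3 hours).
P(N ≥ 9) = 1 − P(N ≤ 8) = 1 − Σ_{j=0}^{8} e^(−μ) μ^j/j! ≈ 0.8016.

0.8016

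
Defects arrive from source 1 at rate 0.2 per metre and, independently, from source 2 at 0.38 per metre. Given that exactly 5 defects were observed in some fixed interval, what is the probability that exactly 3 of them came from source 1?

0.1760

Given the total, each event is independently from source 1 with probability p = λ_1/(λ_1+λ_2) = 0.2/0.58 ≈ 0.3448.
So K ~ Binomial(5, 0.2/0.58): P(K = 3) = C(5,3) · (0.2/0.58)^3 · (0.38/0.58)^2 ≈ 0.1760.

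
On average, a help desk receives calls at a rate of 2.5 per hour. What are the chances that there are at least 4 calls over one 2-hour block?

0.7350

Over the interval, μ = 2.5 × 2 = 5 (a 2-hour block = 2 hours).
P(N ≥ 4) = 1 − P(N ≤ 3) = 1 − Σ_{j=0}^{3} e^(−μ) μ^j/j! ≈ 0.7350.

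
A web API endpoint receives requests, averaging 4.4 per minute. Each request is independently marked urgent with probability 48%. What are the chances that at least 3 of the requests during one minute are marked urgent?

Thinning: the requests that are marked urgent themselves form a Poisson process with rate 0.48 × 4.4 = 2.112 per minute.
So μ = 2.112.
P(N ≥ 3) = 1 − P(N ≤ 2) ≈ 0.3536.

0.3536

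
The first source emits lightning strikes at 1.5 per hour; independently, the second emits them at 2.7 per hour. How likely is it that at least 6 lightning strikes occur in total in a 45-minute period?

Independent Poisson processes superpose: combined rate λ = 1.5 + 2.7 = 4.2 per hour.
Over the interval, μ = 4.2 × 0.75 = 3.15 (a 45-minute period = 0.75 hours).
P(N ≥ 6) = 1 − P(N ≤ 5) ≈ 0.0998.

0.0998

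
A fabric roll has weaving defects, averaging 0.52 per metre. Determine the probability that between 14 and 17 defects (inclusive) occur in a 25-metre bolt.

Over the interval, μ = 0.52 × 25 = 13 (a 25-metre bolt = 25 metres).
P(14 ≤ N ≤ 17) = Σ_{j=14}^{17} e^(−13) · 13^j/j! ≈ 0.3174.

0.3174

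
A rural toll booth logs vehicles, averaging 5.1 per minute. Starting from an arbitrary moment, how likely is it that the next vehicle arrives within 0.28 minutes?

0.7602

Inter-arrival times are exponential with rate λ = 5.1 per minute.
P(T ≤ 0.28) = 1 − e^(−λt) = 1 − e^(−5.1 × 0.28) = 1 − e^(−1.428) ≈ 0.7602.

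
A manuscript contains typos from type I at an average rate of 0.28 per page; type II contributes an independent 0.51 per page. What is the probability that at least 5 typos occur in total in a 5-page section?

0.3614

Independent Poisson processes superpose: combined rate λ = 0.28 + 0.51 = 0.79 per page.
Over the interval, μ = 0.79 × 5 = 3.95 (a 5-page section = 5 pages).
P(N ≥ 5) = 1 − P(N ≤ 4) ≈ 0.3614.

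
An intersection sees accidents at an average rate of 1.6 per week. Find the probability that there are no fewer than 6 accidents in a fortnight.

0.1054

Over the interval, μ = 1.6 × 2 = 3.2 (a fortnight = 2 weeks).
P(N ≥ 6) = 1 − P(N ≤ 5) = 1 − Σ_{j=0}^{5} e^(−μ) μ^j/j! ≈ 0.1054.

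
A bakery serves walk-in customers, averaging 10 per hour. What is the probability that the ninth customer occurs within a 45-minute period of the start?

Over the interval, μ = 10 × 0.75 = 7.5 (a 45-minute period = 0.75 hours).
The ninth arrival falls in the interval iff at least 9 events occur there: P(S_9 ≤ t) = P(N ≥ 9) = 1 − P(N ≤ 8) ≈ 0.3380.

0.3380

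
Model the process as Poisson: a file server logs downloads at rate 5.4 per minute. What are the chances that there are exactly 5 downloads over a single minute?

With mean μ = 5.4 per minute,
P(N = 5) = e^(−μ) μ^5/5! = e^(−5.4) · 5.4^5/120 ≈ 0.1728.

0.1728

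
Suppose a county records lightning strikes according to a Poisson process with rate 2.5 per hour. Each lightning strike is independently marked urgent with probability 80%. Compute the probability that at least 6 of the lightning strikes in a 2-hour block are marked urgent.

Thinning: the lightning strikes that are marked urgent themselves form a Poisson process with rate 0.8 × 2.5 = 2 per hour.
Over the interval, μ = 2 × 2 = 4 (a 2-hour block = 2 hours).
P(N ≥ 6) = 1 − P(N ≤ 5) ≈ 0.2149.

0.2149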